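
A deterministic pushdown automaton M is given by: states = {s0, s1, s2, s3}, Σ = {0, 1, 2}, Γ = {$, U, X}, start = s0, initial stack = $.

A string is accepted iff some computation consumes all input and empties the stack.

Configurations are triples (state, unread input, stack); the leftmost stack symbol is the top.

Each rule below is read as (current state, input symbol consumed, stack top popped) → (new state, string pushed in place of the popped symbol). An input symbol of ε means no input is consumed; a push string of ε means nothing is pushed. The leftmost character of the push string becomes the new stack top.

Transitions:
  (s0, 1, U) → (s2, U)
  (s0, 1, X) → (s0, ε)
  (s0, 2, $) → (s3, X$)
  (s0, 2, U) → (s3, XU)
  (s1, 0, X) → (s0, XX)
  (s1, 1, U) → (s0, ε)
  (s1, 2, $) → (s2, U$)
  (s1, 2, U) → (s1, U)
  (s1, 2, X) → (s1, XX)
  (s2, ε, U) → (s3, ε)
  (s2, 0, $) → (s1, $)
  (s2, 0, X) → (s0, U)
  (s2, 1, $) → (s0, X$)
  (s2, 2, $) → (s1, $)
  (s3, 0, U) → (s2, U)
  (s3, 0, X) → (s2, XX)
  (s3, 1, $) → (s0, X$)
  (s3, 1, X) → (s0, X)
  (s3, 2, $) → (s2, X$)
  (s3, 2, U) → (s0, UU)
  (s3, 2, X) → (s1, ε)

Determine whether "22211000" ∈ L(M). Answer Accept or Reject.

Reject

(s0, 22211000, $)
  read 2, top $: go to s3, push X$ → (s3, 2211000, X$)
  read 2, top X: go to s1, push ε → (s1, 211000, $)
  read 2, top $: go to s2, push U$ → (s2, 11000, U$)
  ε-move, top U: go to s3, push ε → (s3, 11000, $)
  read 1, top $: go to s0, push X$ → (s0, 1000, X$)
  read 1, top X: go to s0, push ε → (s0, 000, $)
No transition applies at (s0, 000, $); input not fully consumed.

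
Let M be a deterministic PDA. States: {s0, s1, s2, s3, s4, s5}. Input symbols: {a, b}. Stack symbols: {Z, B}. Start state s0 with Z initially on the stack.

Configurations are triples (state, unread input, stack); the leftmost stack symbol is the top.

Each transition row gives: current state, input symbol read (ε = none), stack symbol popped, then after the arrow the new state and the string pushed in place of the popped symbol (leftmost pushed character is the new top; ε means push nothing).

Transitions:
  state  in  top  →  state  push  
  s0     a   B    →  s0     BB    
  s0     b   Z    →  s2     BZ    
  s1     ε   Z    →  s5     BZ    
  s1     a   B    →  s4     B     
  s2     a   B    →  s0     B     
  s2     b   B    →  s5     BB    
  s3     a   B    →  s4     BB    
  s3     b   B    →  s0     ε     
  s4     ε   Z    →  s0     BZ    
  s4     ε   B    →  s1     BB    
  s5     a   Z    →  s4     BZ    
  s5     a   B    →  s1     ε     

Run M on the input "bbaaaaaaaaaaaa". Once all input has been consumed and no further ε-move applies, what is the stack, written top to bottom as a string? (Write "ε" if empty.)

(s0, bbaaaaaaaaaaaa, Z)
  read b, top Z: go to s2, push BZ → (s2, baaaaaaaaaaaa, BZ)
  read b, top B: go to s5, push BB → (s5, aaaaaaaaaaaa, BBZ)
  read a, top B: go to s1, push ε → (s1, aaaaaaaaaaa, BZ)
  read a, top B: go to s4, push B → (s4, aaaaaaaaaa, BZ)
  ε-move, top B: go to s1, push BB → (s1, aaaaaaaaaa, BBZ)
  read a, top B: go to s4, push B → (s4, aaaaaaaaa, BBZ)
  ε-move, top B: go to s1, push BB → (s1, aaaaaaaaa, BBBZ)
  read a, top B: go to s4, push B → (s4, aaaaaaaa, BBBZ)
  ε-move, top B: go to s1, push BB → (s1, aaaaaaaa, BBBBZ)
  read a, top B: go to s4, push B → (s4, aaaaaaa, BBBBZ)
  ε-move, top B: go to s1, push BB → (s1, aaaaaaa, BBBBBZ)
  read a, top B: go to s4, push B → (s4, aaaaaa, BBBBBZ)
  ε-move, top B: go to s1, push BB → (s1, aaaaaa, BBBBBBZ)
  read a, top B: go to s4, push B → (s4, aaaaa, BBBBBBZ)
  ε-move, top B: go to s1, push BB → (s1, aaaaa, BBBBBBBZ)
  read a, top B: go to s4, push B → (s4, aaaa, BBBBBBBZ)
  ε-move, top B: go to s1, push BB → (s1, aaaa, BBBBBBBBZ)
  read a, top B: go to s4, push B → (s4, aaa, BBBBBBBBZ)
  ε-move, top B: go to s1, push BB → (s1, aaa, BBBBBBBBBZ)
  read a, top B: go to s4, push B → (s4, aa, BBBBBBBBBZ)
  ε-move, top B: go to s1, push BB → (s1, aa, BBBBBBBBBBZ)
  read a, top B: go to s4, push B → (s4, a, BBBBBBBBBBZ)
  ε-move, top B: go to s1, push BB → (s1, a, BBBBBBBBBBBZ)
  read a, top B: go to s4, push B → (s4, ε, BBBBBBBBBBBZ)
  ε-move, top B: go to s1, push BB → (s1, ε, BBBBBBBBBBBBZ)
All input consumed in state s1 with stack BBBBBBBBBBBBZ.

BBBBBBBBBBBBZ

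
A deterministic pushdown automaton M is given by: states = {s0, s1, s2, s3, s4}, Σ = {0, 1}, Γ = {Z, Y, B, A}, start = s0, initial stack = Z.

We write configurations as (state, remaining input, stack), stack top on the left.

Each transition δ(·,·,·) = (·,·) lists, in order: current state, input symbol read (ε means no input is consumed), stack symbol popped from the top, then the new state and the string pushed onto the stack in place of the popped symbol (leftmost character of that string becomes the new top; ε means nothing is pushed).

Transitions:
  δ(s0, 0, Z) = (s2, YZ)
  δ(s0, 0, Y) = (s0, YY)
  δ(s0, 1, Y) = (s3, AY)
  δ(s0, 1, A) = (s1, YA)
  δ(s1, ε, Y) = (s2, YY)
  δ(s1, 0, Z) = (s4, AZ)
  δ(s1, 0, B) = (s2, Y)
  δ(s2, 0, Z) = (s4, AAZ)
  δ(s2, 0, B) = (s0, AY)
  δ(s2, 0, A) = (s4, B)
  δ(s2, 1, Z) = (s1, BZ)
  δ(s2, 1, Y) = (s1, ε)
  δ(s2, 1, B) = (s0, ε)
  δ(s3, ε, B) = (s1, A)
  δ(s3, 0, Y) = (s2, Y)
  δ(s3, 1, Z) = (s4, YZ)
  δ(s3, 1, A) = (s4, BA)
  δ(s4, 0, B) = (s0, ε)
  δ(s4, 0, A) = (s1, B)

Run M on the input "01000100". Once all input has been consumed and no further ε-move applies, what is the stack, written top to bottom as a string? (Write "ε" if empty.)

(s0, 01000100, Z)
  read 0, top Z: go to s2, push YZ → (s2, 1000100, YZ)
  read 1, top Y: go to s1, push ε → (s1, 000100, Z)
  read 0, top Z: go to s4, push AZ → (s4, 00100, AZ)
  read 0, top A: go to s1, push B → (s1, 0100, BZ)
  read 0, top B: go to s2, push Y → (s2, 100, YZ)
  read 1, top Y: go to s1, push ε → (s1, 00, Z)
  read 0, top Z: go to s4, push AZ → (s4, 0, AZ)
  read 0, top A: go to s1, push B → (s1, ε, BZ)
All input consumed in state s1 with stack BZ.

BZ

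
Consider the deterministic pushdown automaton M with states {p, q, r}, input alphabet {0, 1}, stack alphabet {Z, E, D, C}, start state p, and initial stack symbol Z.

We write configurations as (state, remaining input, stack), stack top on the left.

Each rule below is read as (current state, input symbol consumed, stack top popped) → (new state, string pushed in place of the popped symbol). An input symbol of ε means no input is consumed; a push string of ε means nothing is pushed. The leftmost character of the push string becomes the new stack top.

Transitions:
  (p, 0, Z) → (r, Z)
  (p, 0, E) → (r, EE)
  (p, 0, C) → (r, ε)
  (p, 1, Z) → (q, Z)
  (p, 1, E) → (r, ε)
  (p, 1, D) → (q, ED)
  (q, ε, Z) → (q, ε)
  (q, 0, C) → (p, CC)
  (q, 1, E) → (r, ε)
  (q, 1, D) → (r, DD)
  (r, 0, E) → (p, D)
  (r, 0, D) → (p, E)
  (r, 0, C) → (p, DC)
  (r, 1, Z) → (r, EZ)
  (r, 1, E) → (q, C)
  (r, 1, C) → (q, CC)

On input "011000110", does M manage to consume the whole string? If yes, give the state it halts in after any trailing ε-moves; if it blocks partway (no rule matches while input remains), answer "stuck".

(p, 011000110, Z)
  read 0, top Z: go to r, push Z → (r, 11000110, Z)
  read 1, top Z: go to r, push EZ → (r, 1000110, EZ)
  read 1, top E: go to q, push C → (q, 000110, CZ)
  read 0, top C: go to p, push CC → (p, 00110, CCZ)
  read 0, top C: go to r, push ε → (r, 0110, CZ)
  read 0, top C: go to p, push DC → (p, 110, DCZ)
  read 1, top D: go to q, push ED → (q, 10, EDCZ)
  read 1, top E: go to r, push ε → (r, 0, DCZ)
  read 0, top D: go to p, push E → (p, ε, ECZ)
All input consumed; M is in state p.

p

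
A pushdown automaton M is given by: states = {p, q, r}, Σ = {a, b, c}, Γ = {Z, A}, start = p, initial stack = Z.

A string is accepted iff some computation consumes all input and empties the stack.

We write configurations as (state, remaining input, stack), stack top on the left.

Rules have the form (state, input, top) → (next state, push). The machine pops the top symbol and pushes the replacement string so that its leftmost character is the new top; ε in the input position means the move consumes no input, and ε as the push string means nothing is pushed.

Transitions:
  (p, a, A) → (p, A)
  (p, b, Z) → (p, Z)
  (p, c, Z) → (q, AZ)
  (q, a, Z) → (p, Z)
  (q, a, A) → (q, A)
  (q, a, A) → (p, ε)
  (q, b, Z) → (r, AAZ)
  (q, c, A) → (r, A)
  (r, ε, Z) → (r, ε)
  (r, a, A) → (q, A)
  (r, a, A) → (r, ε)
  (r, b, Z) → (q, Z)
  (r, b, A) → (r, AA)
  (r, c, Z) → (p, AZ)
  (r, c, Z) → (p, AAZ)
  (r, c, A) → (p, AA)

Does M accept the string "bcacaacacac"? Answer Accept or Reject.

No computation consumes all input and empties the stack.

Reject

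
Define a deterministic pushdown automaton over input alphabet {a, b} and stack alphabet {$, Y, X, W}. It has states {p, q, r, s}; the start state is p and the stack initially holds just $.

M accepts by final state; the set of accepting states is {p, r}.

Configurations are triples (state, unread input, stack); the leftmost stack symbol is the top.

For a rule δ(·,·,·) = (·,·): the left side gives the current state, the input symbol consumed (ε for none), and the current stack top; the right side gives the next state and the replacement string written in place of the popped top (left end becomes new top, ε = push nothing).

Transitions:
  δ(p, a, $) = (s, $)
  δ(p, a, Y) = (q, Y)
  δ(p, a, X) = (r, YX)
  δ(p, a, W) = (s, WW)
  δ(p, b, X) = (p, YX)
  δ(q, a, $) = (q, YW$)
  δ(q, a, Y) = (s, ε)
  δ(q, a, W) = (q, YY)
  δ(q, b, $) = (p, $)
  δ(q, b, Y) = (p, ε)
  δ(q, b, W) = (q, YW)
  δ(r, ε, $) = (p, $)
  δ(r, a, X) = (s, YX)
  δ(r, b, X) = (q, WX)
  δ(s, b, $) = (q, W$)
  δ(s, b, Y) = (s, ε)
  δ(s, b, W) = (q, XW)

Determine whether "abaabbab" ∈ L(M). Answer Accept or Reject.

Accept

(p, abaabbab, $)
  read a, top $: go to s, push $ → (s, baabbab, $)
  read b, top $: go to q, push W$ → (q, aabbab, W$)
  read a, top W: go to q, push YY → (q, abbab, YY$)
  read a, top Y: go to s, push ε → (s, bbab, Y$)
  read b, top Y: go to s, push ε → (s, bab, $)
  read b, top $: go to q, push W$ → (q, ab, W$)
  read a, top W: go to q, push YY → (q, b, YY$)
  read b, top Y: go to p, push ε → (p, ε, Y$)
All input consumed; state p ∈ F.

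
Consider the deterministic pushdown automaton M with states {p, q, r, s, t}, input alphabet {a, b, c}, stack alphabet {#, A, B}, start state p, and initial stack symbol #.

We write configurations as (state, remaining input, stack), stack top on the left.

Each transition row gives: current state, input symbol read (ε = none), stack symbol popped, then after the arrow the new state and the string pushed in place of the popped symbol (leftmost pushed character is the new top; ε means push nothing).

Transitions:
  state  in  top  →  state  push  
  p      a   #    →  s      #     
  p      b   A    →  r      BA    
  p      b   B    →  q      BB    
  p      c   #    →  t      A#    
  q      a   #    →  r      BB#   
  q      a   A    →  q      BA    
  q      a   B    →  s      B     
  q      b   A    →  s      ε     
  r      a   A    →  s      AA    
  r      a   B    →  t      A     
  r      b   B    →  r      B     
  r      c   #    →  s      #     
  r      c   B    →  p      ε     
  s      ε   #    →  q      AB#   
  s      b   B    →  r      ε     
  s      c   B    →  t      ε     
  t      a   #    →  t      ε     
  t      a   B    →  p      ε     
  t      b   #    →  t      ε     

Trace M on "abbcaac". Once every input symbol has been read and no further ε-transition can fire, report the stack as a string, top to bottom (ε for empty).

(p, abbcaac, #)
  read a, top #: go to s, push # → (s, bbcaac, #)
  ε-move, top #: go to q, push AB# → (q, bbcaac, AB#)
  read b, top A: go to s, push ε → (s, bcaac, B#)
  read b, top B: go to r, push ε → (r, caac, #)
  read c, top #: go to s, push # → (s, aac, #)
  ε-move, top #: go to q, push AB# → (q, aac, AB#)
  read a, top A: go to q, push BA → (q, ac, BAB#)
  read a, top B: go to s, push B → (s, c, BAB#)
  read c, top B: go to t, push ε → (t, ε, AB#)
All input consumed in state t with stack AB#.

AB#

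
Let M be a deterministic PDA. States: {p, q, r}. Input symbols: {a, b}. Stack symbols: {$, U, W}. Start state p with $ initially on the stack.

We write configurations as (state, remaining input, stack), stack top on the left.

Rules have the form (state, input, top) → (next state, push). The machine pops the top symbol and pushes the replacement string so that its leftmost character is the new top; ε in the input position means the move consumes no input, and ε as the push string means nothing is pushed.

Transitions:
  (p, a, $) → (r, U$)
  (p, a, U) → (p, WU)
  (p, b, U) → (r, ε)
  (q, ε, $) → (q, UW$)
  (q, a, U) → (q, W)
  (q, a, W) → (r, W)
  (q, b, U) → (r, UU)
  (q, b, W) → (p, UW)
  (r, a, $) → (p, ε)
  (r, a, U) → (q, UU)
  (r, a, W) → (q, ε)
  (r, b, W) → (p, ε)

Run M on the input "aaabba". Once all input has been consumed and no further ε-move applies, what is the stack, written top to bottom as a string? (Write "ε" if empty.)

U$

(p, aaabba, $)
  read a, top $: go to r, push U$ → (r, aabba, U$)
  read a, top U: go to q, push UU → (q, abba, UU$)
  read a, top U: go to q, push W → (q, bba, WU$)
  read b, top W: go to p, push UW → (p, ba, UWU$)
  read b, top U: go to r, push ε → (r, a, WU$)
  read a, top W: go to q, push ε → (q, ε, U$)
All input consumed in state q with stack U$.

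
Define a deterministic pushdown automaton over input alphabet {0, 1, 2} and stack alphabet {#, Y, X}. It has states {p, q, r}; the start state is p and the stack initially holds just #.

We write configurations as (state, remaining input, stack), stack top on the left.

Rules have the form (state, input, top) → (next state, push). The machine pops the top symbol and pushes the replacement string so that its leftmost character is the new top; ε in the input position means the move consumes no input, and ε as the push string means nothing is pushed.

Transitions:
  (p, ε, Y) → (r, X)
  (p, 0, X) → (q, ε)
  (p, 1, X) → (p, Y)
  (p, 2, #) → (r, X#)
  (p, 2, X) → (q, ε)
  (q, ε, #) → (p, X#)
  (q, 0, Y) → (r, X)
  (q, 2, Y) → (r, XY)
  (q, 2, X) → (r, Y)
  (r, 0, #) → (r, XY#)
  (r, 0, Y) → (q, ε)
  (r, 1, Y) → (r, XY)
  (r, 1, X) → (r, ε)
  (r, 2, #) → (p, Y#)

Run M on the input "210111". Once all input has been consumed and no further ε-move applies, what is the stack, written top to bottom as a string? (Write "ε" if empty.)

(p, 210111, #)
  read 2, top #: go to r, push X# → (r, 10111, X#)
  read 1, top X: go to r, push ε → (r, 0111, #)
  read 0, top #: go to r, push XY# → (r, 111, XY#)
  read 1, top X: go to r, push ε → (r, 11, Y#)
  read 1, top Y: go to r, push XY → (r, 1, XY#)
  read 1, top X: go to r, push ε → (r, ε, Y#)
All input consumed in state r with stack Y#.

Y#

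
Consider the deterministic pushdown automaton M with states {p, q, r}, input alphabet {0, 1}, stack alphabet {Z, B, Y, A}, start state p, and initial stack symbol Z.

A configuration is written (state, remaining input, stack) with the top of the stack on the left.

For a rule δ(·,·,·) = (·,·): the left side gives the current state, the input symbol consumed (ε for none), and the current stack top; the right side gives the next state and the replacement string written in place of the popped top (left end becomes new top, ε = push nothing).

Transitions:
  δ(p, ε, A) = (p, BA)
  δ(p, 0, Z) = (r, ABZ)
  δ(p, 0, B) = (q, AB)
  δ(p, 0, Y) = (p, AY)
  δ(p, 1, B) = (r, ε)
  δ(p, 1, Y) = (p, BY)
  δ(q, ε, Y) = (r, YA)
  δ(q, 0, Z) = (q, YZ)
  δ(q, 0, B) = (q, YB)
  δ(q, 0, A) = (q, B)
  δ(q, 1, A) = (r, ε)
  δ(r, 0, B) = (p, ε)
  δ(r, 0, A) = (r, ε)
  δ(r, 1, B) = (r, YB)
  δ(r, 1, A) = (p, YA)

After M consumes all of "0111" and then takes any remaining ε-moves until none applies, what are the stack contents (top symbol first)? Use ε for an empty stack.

(p, 0111, Z)
  read 0, top Z: go to r, push ABZ → (r, 111, ABZ)
  read 1, top A: go to p, push YA → (p, 11, YABZ)
  read 1, top Y: go to p, push BY → (p, 1, BYABZ)
  read 1, top B: go to r, push ε → (r, ε, YABZ)
All input consumed in state r with stack YABZ.

YABZ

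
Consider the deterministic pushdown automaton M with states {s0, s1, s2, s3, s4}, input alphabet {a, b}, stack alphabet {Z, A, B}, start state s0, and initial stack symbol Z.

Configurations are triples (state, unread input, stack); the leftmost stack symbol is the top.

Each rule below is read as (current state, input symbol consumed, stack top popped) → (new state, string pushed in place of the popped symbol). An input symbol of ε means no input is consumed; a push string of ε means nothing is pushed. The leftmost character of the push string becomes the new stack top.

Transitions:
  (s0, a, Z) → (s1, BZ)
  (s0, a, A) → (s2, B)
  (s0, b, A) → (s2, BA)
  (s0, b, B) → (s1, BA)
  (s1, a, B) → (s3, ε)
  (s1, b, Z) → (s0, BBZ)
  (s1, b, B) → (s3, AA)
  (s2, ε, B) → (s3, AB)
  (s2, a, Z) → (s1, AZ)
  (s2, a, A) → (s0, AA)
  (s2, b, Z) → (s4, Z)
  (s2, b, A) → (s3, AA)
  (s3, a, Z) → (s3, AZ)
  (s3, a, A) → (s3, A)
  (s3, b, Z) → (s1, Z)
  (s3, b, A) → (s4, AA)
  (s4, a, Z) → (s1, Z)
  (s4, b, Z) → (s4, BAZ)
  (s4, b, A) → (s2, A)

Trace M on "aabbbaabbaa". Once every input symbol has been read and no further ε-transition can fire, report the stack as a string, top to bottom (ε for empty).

ABAABZ

(s0, aabbbaabbaa, Z)
  read a, top Z: go to s1, push BZ → (s1, abbbaabbaa, BZ)
  read a, top B: go to s3, push ε → (s3, bbbaabbaa, Z)
  read b, top Z: go to s1, push Z → (s1, bbaabbaa, Z)
  read b, top Z: go to s0, push BBZ → (s0, baabbaa, BBZ)
  read b, top B: go to s1, push BA → (s1, aabbaa, BABZ)
  read a, top B: go to s3, push ε → (s3, abbaa, ABZ)
  read a, top A: go to s3, push A → (s3, bbaa, ABZ)
  read b, top A: go to s4, push AA → (s4, baa, AABZ)
  read b, top A: go to s2, push A → (s2, aa, AABZ)
  read a, top A: go to s0, push AA → (s0, a, AAABZ)
  read a, top A: go to s2, push B → (s2, ε, BAABZ)
  ε-move, top B: go to s3, push AB → (s3, ε, ABAABZ)
All input consumed in state s3 with stack ABAABZ.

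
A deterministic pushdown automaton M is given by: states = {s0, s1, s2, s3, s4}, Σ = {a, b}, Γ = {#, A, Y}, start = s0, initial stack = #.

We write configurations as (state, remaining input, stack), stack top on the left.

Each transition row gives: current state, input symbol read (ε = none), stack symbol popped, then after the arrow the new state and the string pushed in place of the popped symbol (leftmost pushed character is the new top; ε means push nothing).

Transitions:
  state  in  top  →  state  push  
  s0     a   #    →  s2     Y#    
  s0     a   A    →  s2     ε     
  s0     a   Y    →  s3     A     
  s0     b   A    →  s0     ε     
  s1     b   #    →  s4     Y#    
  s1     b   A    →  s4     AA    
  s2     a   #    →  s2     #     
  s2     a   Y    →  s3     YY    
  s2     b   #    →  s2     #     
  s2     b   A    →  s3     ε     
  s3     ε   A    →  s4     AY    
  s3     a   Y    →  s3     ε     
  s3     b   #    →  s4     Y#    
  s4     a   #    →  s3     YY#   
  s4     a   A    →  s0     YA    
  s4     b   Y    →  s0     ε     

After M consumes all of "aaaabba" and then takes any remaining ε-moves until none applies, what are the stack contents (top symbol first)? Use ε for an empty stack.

(s0, aaaabba, #)
  read a, top #: go to s2, push Y# → (s2, aaabba, Y#)
  read a, top Y: go to s3, push YY → (s3, aabba, YY#)
  read a, top Y: go to s3, push ε → (s3, abba, Y#)
  read a, top Y: go to s3, push ε → (s3, bba, #)
  read b, top #: go to s4, push Y# → (s4, ba, Y#)
  read b, top Y: go to s0, push ε → (s0, a, #)
  read a, top #: go to s2, push Y# → (s2, ε, Y#)
All input consumed in state s2 with stack Y#.

Y#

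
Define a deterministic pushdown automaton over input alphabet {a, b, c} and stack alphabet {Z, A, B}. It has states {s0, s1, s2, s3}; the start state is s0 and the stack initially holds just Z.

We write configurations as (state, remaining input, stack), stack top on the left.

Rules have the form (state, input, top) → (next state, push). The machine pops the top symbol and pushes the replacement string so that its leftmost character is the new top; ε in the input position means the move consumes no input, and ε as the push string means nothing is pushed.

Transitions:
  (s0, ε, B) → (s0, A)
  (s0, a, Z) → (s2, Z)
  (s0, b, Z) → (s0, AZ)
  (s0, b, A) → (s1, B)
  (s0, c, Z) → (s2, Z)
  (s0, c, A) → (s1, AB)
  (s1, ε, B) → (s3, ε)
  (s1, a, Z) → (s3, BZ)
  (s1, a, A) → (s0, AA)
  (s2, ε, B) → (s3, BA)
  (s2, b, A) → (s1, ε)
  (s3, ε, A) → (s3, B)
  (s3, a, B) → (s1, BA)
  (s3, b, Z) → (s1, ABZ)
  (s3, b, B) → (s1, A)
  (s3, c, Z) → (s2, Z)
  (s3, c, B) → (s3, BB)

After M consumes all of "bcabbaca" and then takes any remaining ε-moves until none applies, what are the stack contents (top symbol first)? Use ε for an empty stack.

AABABZ

(s0, bcabbaca, Z) ⊢ (s0, cabbaca, AZ) ⊢ (s1, abbaca, ABZ) ⊢ (s0, bbaca, AABZ) ⊢ (s1, baca, BABZ) ⊢ (s3, baca, ABZ) ⊢ (s3, baca, BBZ) ⊢ (s1, aca, ABZ) ⊢ (s0, ca, AABZ) ⊢ (s1, a, ABABZ) ⊢ (s0, ε, AABABZ)
All input consumed in state s0 with stack AABABZ.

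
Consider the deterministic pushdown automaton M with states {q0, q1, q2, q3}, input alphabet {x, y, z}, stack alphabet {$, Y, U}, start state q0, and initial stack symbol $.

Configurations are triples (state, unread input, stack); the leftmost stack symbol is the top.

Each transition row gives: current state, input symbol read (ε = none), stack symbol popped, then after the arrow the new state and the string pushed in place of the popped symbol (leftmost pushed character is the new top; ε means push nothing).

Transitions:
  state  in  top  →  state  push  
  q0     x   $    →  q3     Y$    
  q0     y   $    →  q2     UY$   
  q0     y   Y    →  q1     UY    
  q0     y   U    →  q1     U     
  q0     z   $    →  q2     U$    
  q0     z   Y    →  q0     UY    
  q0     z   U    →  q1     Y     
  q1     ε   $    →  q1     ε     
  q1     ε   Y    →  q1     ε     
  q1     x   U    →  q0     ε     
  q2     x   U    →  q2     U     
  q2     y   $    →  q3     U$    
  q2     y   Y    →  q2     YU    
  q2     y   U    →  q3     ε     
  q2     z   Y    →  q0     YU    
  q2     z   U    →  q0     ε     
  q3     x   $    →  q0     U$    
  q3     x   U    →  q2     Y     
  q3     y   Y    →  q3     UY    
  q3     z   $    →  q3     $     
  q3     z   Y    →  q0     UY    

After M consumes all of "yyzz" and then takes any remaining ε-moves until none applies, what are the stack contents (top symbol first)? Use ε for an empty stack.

ε

(q0, yyzz, $) ⊢ (q2, yzz, UY$) ⊢ (q3, zz, Y$) ⊢ (q0, z, UY$) ⊢ (q1, ε, YY$) ⊢ (q1, ε, Y$) ⊢ (q1, ε, $) ⊢ (q1, ε, ε)
All input consumed in state q1 with stack ε.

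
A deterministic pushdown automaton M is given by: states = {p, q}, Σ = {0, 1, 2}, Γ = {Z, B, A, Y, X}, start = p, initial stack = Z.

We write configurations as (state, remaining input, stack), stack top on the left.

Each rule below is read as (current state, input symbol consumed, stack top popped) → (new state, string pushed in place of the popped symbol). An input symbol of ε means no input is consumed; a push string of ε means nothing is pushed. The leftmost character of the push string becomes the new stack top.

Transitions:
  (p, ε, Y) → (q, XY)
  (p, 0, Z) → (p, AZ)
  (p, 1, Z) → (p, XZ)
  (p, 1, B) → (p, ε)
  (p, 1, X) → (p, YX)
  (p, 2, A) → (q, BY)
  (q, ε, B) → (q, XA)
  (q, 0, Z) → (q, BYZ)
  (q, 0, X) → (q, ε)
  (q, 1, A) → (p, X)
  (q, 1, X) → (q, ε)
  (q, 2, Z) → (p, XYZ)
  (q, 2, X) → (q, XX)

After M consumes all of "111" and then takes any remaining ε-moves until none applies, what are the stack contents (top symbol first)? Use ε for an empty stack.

YXZ

(p, 111, Z)
  read 1, top Z: go to p, push XZ → (p, 11, XZ)
  read 1, top X: go to p, push YX → (p, 1, YXZ)
  ε-move, top Y: go to q, push XY → (q, 1, XYXZ)
  read 1, top X: go to q, push ε → (q, ε, YXZ)
All input consumed in state q with stack YXZ.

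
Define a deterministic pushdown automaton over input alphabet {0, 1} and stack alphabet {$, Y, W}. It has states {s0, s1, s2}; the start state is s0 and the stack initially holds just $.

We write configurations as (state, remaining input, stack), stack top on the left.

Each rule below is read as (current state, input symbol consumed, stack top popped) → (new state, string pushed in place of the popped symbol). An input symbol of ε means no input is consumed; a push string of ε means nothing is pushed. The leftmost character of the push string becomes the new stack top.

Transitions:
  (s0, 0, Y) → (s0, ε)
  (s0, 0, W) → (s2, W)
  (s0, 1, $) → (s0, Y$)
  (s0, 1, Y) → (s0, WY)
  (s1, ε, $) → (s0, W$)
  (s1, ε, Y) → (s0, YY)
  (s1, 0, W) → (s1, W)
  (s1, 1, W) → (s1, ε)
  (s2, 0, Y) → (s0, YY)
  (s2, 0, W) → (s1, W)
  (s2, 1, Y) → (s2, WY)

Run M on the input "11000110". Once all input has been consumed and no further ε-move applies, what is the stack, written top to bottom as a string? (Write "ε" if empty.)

(s0, 11000110, $) ⊢ (s0, 1000110, Y$) ⊢ (s0, 000110, WY$) ⊢ (s2, 00110, WY$) ⊢ (s1, 0110, WY$) ⊢ (s1, 110, WY$) ⊢ (s1, 10, Y$) ⊢ (s0, 10, YY$) ⊢ (s0, 0, WYY$) ⊢ (s2, ε, WYY$)
All input consumed in state s2 with stack WYY$.

WYY$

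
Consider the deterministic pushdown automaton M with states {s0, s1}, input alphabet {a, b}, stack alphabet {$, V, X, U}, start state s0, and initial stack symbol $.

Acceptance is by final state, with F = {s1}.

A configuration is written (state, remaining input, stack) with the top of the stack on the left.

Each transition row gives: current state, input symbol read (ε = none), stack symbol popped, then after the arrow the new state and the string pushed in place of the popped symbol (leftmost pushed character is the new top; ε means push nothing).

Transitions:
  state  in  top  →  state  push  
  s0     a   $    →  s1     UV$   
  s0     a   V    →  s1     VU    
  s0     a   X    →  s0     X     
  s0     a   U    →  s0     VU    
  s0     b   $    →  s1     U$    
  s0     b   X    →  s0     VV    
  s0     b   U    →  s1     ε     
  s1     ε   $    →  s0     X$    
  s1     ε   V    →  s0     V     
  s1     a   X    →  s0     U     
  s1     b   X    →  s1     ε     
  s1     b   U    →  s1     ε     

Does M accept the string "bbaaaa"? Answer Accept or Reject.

Reject

(s0, bbaaaa, $)
  read b, top $: go to s1, push U$ → (s1, baaaa, U$)
  read b, top U: go to s1, push ε → (s1, aaaa, $)
  ε-move, top $: go to s0, push X$ → (s0, aaaa, X$)
  read a, top X: go to s0, push X → (s0, aaa, X$)
  read a, top X: go to s0, push X → (s0, aa, X$)
  read a, top X: go to s0, push X → (s0, a, X$)
  read a, top X: go to s0, push X → (s0, ε, X$)
All input consumed; state s0 ∉ F and no further ε-move applies.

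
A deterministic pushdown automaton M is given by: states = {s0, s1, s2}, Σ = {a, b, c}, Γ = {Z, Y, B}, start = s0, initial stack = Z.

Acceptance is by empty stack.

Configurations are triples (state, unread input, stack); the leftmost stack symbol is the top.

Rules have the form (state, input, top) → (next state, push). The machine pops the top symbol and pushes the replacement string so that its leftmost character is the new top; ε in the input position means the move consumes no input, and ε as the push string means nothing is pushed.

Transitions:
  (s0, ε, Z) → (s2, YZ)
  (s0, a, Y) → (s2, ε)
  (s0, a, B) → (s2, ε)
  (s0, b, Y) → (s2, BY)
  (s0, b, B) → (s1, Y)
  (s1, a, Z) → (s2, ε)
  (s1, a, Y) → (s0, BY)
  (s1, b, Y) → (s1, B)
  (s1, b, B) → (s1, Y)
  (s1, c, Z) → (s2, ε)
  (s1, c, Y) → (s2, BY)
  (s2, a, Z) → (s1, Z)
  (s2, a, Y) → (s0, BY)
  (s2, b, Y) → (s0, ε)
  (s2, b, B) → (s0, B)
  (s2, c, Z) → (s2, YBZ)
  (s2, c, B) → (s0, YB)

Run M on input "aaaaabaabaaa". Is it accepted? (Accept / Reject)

Accept

(s0, aaaaabaabaaa, Z) ⊢ (s2, aaaaabaabaaa, YZ) ⊢ (s0, aaaabaabaaa, BYZ) ⊢ (s2, aaabaabaaa, YZ) ⊢ (s0, aabaabaaa, BYZ) ⊢ (s2, abaabaaa, YZ) ⊢ (s0, baabaaa, BYZ) ⊢ (s1, aabaaa, YYZ) ⊢ (s0, abaaa, BYYZ) ⊢ (s2, baaa, YYZ) ⊢ (s0, aaa, YZ) ⊢ (s2, aa, Z) ⊢ (s1, a, Z) ⊢ (s2, ε, ε)
All input consumed and the stack is empty.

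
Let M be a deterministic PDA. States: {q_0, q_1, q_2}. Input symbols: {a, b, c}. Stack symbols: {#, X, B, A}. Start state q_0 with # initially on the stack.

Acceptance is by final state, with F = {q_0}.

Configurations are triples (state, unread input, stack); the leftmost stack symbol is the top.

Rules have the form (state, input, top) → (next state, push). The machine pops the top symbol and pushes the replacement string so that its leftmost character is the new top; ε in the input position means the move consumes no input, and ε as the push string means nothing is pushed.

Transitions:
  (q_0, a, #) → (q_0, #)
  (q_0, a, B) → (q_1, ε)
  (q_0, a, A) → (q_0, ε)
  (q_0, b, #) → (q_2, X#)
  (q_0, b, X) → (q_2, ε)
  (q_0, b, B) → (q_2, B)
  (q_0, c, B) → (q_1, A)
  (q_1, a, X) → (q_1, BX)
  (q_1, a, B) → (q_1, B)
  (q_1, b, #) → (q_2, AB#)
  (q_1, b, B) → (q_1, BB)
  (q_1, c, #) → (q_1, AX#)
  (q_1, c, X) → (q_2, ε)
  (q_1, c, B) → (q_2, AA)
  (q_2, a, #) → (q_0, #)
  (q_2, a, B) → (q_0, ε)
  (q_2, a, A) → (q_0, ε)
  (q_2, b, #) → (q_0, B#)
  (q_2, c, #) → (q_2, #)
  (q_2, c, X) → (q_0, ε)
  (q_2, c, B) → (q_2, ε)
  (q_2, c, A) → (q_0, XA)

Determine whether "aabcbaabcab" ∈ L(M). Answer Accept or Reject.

(q_0, aabcbaabcab, #)
  read a, top #: go to q_0, push # → (q_0, abcbaabcab, #)
  read a, top #: go to q_0, push # → (q_0, bcbaabcab, #)
  read b, top #: go to q_2, push X# → (q_2, cbaabcab, X#)
  read c, top X: go to q_0, push ε → (q_0, baabcab, #)
  read b, top #: go to q_2, push X# → (q_2, aabcab, X#)
No transition applies at (q_2, aabcab, X#); input not fully consumed.

Reject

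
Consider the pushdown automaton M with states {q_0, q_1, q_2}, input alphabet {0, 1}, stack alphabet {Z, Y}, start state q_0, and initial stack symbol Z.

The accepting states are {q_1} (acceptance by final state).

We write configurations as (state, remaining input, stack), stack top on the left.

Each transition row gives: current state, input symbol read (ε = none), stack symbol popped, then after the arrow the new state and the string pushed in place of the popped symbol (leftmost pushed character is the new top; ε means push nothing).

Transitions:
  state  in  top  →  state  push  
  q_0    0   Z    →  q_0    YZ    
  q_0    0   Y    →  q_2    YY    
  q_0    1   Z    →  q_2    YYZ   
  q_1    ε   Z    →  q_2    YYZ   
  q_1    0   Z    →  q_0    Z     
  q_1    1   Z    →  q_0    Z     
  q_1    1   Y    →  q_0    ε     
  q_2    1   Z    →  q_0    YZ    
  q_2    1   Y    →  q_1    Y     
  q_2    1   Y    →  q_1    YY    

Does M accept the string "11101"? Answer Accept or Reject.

Accept

One accepting computation: (q_0, 11101, Z) ⊢ (q_2, 1101, YYZ) ⊢ (q_1, 101, YYZ) ⊢ (q_0, 01, YZ) ⊢ (q_2, 1, YYZ) ⊢ (q_1, ε, YYZ)
All input consumed and state q_1 ∈ F.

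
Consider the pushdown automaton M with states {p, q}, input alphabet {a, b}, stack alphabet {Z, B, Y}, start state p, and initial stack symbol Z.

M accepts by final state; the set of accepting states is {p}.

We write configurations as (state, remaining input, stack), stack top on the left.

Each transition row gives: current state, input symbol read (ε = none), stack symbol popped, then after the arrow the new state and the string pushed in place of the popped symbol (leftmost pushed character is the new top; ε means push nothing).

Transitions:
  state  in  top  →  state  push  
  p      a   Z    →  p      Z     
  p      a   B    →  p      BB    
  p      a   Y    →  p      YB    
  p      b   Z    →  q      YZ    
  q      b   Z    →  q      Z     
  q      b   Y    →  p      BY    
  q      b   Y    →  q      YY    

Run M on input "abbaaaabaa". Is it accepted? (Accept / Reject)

Reject

No computation consumes all input and reaches a final state.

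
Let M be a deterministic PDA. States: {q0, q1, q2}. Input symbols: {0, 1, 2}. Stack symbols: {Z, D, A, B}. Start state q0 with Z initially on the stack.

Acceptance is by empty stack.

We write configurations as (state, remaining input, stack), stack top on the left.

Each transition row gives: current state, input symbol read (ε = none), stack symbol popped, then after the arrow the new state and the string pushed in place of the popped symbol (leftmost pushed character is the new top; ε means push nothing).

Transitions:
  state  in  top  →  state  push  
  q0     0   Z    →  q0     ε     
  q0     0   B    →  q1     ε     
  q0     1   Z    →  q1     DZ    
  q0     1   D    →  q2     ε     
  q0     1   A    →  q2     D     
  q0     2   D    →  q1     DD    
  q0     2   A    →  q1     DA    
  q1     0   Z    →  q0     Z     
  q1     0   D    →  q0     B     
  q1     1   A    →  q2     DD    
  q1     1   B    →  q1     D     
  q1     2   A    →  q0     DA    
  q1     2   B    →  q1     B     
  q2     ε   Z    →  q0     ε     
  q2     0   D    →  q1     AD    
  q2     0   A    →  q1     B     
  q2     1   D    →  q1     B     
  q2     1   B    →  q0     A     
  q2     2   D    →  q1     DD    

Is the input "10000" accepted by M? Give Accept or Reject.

(q0, 10000, Z)
  read 1, top Z: go to q1, push DZ → (q1, 0000, DZ)
  read 0, top D: go to q0, push B → (q0, 000, BZ)
  read 0, top B: go to q1, push ε → (q1, 00, Z)
  read 0, top Z: go to q0, push Z → (q0, 0, Z)
  read 0, top Z: go to q0, push ε → (q0, ε, ε)
All input consumed and the stack is empty.

Accept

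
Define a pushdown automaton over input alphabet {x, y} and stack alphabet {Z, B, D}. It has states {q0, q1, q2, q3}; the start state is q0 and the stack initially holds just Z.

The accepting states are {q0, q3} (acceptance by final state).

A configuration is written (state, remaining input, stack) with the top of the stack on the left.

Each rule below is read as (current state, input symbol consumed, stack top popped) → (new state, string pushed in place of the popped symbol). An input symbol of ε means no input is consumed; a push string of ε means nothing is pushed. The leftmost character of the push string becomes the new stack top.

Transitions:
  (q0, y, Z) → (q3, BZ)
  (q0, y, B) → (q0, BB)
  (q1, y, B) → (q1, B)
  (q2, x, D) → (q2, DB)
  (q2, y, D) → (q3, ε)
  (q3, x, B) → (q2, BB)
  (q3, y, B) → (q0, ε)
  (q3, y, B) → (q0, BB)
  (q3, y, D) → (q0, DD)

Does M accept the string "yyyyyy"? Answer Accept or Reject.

One accepting computation: (q0, yyyyyy, Z) ⊢ (q3, yyyyy, BZ) ⊢ (q0, yyyy, Z) ⊢ (q3, yyy, BZ) ⊢ (q0, yy, Z) ⊢ (q3, y, BZ) ⊢ (q0, ε, Z)
All input consumed and state q0 ∈ F.

Accept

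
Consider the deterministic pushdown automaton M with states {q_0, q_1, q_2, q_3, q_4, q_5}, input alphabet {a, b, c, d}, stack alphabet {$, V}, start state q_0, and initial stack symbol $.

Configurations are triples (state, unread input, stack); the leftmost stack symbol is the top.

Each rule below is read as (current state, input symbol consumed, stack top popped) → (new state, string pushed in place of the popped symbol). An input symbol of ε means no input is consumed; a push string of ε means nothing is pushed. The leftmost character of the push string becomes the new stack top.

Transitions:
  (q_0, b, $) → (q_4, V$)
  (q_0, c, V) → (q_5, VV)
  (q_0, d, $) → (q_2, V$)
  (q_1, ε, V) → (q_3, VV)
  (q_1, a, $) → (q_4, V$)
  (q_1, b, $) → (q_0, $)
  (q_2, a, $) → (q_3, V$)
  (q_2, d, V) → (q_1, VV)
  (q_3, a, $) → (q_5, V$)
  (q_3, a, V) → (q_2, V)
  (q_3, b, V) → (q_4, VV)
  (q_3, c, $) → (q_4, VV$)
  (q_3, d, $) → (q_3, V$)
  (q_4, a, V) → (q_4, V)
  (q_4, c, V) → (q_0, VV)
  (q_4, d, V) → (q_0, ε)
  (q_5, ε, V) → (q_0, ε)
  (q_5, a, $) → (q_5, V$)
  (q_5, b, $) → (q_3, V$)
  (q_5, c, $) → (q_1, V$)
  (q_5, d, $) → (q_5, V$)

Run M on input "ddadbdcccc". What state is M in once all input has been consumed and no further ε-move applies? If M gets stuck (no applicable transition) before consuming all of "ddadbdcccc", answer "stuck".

q_0

(q_0, ddadbdcccc, $)
  read d, top $: go to q_2, push V$ → (q_2, dadbdcccc, V$)
  read d, top V: go to q_1, push VV → (q_1, adbdcccc, VV$)
  ε-move, top V: go to q_3, push VV → (q_3, adbdcccc, VVV$)
  read a, top V: go to q_2, push V → (q_2, dbdcccc, VVV$)
  read d, top V: go to q_1, push VV → (q_1, bdcccc, VVVV$)
  ε-move, top V: go to q_3, push VV → (q_3, bdcccc, VVVVV$)
  read b, top V: go to q_4, push VV → (q_4, dcccc, VVVVVV$)
  read d, top V: go to q_0, push ε → (q_0, cccc, VVVVV$)
  read c, top V: go to q_5, push VV → (q_5, ccc, VVVVVV$)
  ε-move, top V: go to q_0, push ε → (q_0, ccc, VVVVV$)
  read c, top V: go to q_5, push VV → (q_5, cc, VVVVVV$)
  ε-move, top V: go to q_0, push ε → (q_0, cc, VVVVV$)
  read c, top V: go to q_5, push VV → (q_5, c, VVVVVV$)
  ε-move, top V: go to q_0, push ε → (q_0, c, VVVVV$)
  read c, top V: go to q_5, push VV → (q_5, ε, VVVVVV$)
  ε-move, top V: go to q_0, push ε → (q_0, ε, VVVVV$)
All input consumed; M is in state q_0.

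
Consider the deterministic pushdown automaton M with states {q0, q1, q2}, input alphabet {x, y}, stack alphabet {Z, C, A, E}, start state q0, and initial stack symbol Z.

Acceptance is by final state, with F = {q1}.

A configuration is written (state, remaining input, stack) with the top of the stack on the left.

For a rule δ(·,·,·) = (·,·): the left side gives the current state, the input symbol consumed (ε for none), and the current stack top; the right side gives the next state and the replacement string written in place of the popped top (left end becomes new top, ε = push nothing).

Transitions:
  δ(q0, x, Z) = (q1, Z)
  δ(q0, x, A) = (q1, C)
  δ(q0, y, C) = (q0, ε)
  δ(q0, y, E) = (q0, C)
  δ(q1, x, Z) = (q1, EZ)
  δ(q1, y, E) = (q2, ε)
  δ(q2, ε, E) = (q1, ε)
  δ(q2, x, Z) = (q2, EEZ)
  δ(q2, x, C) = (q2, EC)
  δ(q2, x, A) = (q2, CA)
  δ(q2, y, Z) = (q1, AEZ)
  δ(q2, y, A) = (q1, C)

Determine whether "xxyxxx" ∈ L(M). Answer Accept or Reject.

Reject

(q0, xxyxxx, Z)
  read x, top Z: go to q1, push Z → (q1, xyxxx, Z)
  read x, top Z: go to q1, push EZ → (q1, yxxx, EZ)
  read y, top E: go to q2, push ε → (q2, xxx, Z)
  read x, top Z: go to q2, push EEZ → (q2, xx, EEZ)
  ε-move, top E: go to q1, push ε → (q1, xx, EZ)
No transition applies at (q1, xx, EZ); input not fully consumed.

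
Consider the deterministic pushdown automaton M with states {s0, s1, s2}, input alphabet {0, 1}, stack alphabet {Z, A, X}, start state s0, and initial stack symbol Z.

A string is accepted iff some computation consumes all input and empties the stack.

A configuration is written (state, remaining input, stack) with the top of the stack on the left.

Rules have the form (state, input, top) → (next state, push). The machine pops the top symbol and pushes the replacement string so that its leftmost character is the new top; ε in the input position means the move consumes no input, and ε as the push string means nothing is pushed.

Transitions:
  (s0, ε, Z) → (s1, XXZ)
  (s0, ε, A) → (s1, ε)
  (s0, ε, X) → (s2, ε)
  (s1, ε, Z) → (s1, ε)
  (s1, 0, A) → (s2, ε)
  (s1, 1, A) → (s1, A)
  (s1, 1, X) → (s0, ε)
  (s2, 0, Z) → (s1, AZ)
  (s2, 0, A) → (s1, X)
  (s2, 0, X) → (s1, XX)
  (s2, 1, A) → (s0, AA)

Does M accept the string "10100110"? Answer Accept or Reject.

(s0, 10100110, Z)
  ε-move, top Z: go to s1, push XXZ → (s1, 10100110, XXZ)
  read 1, top X: go to s0, push ε → (s0, 0100110, XZ)
  ε-move, top X: go to s2, push ε → (s2, 0100110, Z)
  read 0, top Z: go to s1, push AZ → (s1, 100110, AZ)
  read 1, top A: go to s1, push A → (s1, 00110, AZ)
  read 0, top A: go to s2, push ε → (s2, 0110, Z)
  read 0, top Z: go to s1, push AZ → (s1, 110, AZ)
  read 1, top A: go to s1, push A → (s1, 10, AZ)
  read 1, top A: go to s1, push A → (s1, 0, AZ)
  read 0, top A: go to s2, push ε → (s2, ε, Z)
All input consumed; stack is Z, not empty, and no further ε-move applies.

Reject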